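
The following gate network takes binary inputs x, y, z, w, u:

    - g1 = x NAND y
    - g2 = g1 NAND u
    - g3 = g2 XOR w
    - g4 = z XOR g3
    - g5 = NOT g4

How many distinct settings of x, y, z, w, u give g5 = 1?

g5 = NOT g4 must be 1, so g4 = 0.
g4 = z XOR g3 must be 0, so z and g3 are equal.
Enumerating the 32 input combinations, 16 give g5 = 1 and 16 give g5 = 0.

16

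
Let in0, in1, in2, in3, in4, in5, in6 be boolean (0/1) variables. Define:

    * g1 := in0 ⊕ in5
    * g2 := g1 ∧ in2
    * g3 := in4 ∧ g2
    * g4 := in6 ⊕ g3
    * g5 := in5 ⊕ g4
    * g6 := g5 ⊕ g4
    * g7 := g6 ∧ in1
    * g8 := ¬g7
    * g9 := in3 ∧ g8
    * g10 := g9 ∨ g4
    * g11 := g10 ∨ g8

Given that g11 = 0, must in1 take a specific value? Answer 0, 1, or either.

g11 = g10 ∨ g8 must be 0, so both g10 = 0 and g8 = 0.
g10 = g9 ∨ g4 must be 0, so both g9 = 0 and g4 = 0.
g8 = ¬g7 must be 0, so g7 = 1.
Every assignment with g11 = 0 has in1 = 1; there are 16 such assignment(s).

1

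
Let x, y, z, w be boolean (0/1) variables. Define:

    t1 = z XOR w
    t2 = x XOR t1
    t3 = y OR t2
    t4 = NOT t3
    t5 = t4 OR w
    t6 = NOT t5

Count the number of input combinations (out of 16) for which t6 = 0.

t6 = NOT t5 must be 0, so t5 = 1.
t5 = t4 OR w must be 1, so at least one of t4, w is 1.
Enumerating the 16 input combinations, 10 give t6 = 0 and 6 give t6 = 1.

10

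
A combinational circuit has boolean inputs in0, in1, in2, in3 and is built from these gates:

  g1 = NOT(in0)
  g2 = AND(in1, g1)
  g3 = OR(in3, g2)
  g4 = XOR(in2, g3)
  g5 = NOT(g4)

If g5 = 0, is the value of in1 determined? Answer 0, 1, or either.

Both values of in1 occur among assignments with g5 = 0:
  in1=0: in0=0, in1=0, in2=0, in3=1
  in1=1: in0=0, in1=1, in2=0, in3=0

either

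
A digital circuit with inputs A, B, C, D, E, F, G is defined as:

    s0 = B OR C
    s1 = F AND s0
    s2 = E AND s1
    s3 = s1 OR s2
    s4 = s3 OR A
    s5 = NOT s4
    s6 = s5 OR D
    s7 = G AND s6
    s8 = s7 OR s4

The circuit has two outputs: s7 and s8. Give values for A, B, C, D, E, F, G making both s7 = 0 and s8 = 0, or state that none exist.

A=0, B=0, C=0, D=1, E=1, F=1, G=0

Check with A=0, B=0, C=0, D=1, E=1, F=1, G=0:
s0 = B OR C = 0 OR 0 = 0
s1 = F AND s0 = 1 AND 0 = 0
s2 = E AND s1 = 1 AND 0 = 0
s3 = s1 OR s2 = 0 OR 0 = 0
s4 = s3 OR A = 0 OR 0 = 0
s5 = NOT s4 = NOT 0 = 1
s6 = s5 OR D = 1 OR 1 = 1
s7 = G AND s6 = 0 AND 1 = 0
s8 = s7 OR s4 = 0 OR 0 = 0
So s7 = 0 and s8 = 0.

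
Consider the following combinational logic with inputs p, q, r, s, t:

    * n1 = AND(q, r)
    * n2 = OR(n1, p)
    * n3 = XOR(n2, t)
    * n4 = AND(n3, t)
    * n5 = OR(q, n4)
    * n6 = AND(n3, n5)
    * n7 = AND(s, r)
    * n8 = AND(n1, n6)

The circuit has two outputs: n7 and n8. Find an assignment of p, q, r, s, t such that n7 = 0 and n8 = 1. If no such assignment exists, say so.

p=0, q=1, r=1, s=0, t=0

Check with p=0, q=1, r=1, s=0, t=0:
n1 = AND(q, r) = AND(1, 1) = 1
n2 = OR(n1, p) = OR(1, 0) = 1
n3 = XOR(n2, t) = XOR(1, 0) = 1
n4 = AND(n3, t) = AND(1, 0) = 0
n5 = OR(q, n4) = OR(1, 0) = 1
n6 = AND(n3, n5) = AND(1, 1) = 1
n7 = AND(s, r) = AND(0, 1) = 0
n8 = AND(n1, n6) = AND(1, 1) = 1
So n7 = 0 and n8 = 1.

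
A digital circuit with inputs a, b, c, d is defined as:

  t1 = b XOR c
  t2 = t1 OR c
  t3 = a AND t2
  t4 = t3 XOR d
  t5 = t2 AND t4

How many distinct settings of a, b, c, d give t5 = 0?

10

t5 = t2 AND t4 must be 0, so at least one of t2, t4 is 0.
Enumerating the 16 input combinations, 10 give t5 = 0 and 6 give t5 = 1.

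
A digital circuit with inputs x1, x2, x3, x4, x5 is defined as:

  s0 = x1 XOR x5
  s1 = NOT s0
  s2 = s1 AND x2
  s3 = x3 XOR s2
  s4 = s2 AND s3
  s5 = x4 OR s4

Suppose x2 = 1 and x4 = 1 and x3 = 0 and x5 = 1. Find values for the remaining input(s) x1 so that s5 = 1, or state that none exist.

s5 = x4 OR s4 must be 1, so at least one of x4, s4 is 1.
Check with x2 = 1 and x4 = 1 and x3 = 0 and x5 = 1 and x1=0:
s0 = x1 XOR x5 = 0 XOR 1 = 1
s1 = NOT s0 = NOT 1 = 0
s2 = s1 AND x2 = 0 AND 1 = 0
s3 = x3 XOR s2 = 0 XOR 0 = 0
s4 = s2 AND s3 = 0 AND 0 = 0
s5 = x4 OR s4 = 1 OR 0 = 1
So s5 = 1.

x1=0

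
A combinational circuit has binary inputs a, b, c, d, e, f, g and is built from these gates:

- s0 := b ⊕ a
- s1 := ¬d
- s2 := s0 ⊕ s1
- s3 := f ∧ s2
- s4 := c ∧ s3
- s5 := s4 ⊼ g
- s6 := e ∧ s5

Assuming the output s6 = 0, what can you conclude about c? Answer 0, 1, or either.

either

Both values of c occur among assignments with s6 = 0:
  c=0: a=0, b=0, c=0, d=0, e=0, f=0, g=0
  c=1: a=0, b=0, c=1, d=0, e=0, f=0, g=0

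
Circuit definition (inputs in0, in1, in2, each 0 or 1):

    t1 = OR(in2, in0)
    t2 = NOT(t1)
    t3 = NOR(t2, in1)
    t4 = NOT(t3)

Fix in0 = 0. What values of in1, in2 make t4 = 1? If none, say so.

in1=1, in2=0

t4 = NOT(t3) must be 1, so t3 = 0.
t3 = NOR(t2, in1) must be 0, so at least one of t2, in1 is 1.
Check with in0 = 0 and in1=1, in2=0:
t1 = OR(in2, in0) = OR(0, 0) = 0
t2 = NOT(t1) = NOT 0 = 1
t3 = NOR(t2, in1) = NOR(1, 1) = 0
t4 = NOT(t3) = NOT 0 = 1
So t4 = 1.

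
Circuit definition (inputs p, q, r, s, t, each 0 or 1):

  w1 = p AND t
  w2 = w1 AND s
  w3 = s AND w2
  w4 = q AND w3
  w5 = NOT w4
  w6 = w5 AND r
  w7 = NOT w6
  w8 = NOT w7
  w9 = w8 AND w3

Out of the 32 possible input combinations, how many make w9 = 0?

31

w9 = w8 AND w3 must be 0, so at least one of w8, w3 is 0.
Enumerating the 32 input combinations, 31 give w9 = 0 and 1 give w9 = 1.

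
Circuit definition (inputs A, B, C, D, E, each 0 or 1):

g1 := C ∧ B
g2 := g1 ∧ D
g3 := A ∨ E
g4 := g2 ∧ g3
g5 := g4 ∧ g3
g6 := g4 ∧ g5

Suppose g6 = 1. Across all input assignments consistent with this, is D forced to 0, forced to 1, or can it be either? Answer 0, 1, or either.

g6 = g4 ∧ g5 must be 1, so both g4 = 1 and g5 = 1.
g4 = g2 ∧ g3 must be 1, so both g2 = 1 and g3 = 1.
g5 = g4 ∧ g3 must be 1, so both g4 = 1 and g3 = 1.
Every assignment with g6 = 1 has D = 1; there are 3 such assignment(s).
  A=0, B=1, C=1, D=1, E=1
  A=1, B=1, C=1, D=1, E=0
  A=1, B=1, C=1, D=1, E=1

1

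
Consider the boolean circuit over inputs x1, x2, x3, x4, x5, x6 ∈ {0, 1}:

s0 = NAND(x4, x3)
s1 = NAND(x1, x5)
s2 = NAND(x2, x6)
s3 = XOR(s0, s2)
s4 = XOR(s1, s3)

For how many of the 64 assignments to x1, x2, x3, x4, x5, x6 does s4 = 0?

28

s4 = XOR(s1, s3) must be 0, so s1 and s3 are equal.
Enumerating the 64 input combinations, 28 give s4 = 0 and 36 give s4 = 1.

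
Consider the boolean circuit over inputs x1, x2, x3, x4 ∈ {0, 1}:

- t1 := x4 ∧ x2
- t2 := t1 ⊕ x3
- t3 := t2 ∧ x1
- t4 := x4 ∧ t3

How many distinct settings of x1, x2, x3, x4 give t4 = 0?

14

t4 = x4 ∧ t3 must be 0, so at least one of x4, t3 is 0.
Enumerating the 16 input combinations, 14 give t4 = 0 and 2 give t4 = 1.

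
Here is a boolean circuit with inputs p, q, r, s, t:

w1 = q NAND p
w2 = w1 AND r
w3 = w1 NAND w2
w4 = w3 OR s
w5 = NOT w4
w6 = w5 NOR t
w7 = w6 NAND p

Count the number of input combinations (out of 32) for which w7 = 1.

25

w7 = w6 NAND p must be 1, so at least one of w6, p is 0.
Enumerating the 32 input combinations, 25 give w7 = 1 and 7 give w7 = 0.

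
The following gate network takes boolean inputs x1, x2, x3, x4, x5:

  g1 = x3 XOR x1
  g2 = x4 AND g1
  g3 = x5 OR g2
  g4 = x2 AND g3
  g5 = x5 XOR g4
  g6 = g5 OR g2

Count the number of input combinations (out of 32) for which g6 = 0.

g6 = g5 OR g2 must be 0, so both g5 = 0 and g2 = 0.
g5 = x5 XOR g4 must be 0, so x5 and g4 are equal.
g2 = x4 AND g1 must be 0, so at least one of x4, g1 is 0.
Enumerating the 32 input combinations, 18 give g6 = 0 and 14 give g6 = 1.

18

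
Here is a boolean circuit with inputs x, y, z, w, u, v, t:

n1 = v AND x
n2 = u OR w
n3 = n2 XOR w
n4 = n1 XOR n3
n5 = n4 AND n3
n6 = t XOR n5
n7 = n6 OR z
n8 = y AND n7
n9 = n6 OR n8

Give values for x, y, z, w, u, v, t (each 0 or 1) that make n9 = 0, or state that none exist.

x=1 y=0 z=1 w=1 u=1 v=1 t=0

Check with x=1 y=0 z=1 w=1 u=1 v=1 t=0:
n1 = v AND x = 1 AND 1 = 1
n2 = u OR w = 1 OR 1 = 1
n3 = n2 XOR w = 1 XOR 1 = 0
n4 = n1 XOR n3 = 1 XOR 0 = 1
n5 = n4 AND n3 = 1 AND 0 = 0
n6 = t XOR n5 = 0 XOR 0 = 0
n7 = n6 OR z = 0 OR 1 = 1
n8 = y AND n7 = 0 AND 1 = 0
n9 = n6 OR n8 = 0 OR 0 = 0
So n9 = 0 as required.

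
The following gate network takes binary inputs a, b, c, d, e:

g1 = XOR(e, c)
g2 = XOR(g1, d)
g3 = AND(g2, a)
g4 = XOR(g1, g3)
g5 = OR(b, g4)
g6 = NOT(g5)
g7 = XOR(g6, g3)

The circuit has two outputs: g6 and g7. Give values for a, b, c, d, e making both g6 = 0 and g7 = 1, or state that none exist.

Check with a=1, b=0, c=1, d=1, e=1:
g1 = XOR(e, c) = XOR(1, 1) = 0
g2 = XOR(g1, d) = XOR(0, 1) = 1
g3 = AND(g2, a) = AND(1, 1) = 1
g4 = XOR(g1, g3) = XOR(0, 1) = 1
g5 = OR(b, g4) = OR(0, 1) = 1
g6 = NOT(g5) = NOT 1 = 0
g7 = XOR(g6, g3) = XOR(0, 1) = 1
So g6 = 0 and g7 = 1.

a=1, b=0, c=1, d=1, e=1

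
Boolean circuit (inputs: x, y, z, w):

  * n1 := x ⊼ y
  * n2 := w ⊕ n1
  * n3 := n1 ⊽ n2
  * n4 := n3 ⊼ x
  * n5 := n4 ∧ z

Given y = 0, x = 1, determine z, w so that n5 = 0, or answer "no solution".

Check with y = 0, x = 1 and z=0, w=0:
n1 = x ⊼ y = 1 ⊼ 0 = 1
n2 = w ⊕ n1 = 0 ⊕ 1 = 1
n3 = n1 ⊽ n2 = 1 ⊽ 1 = 0
n4 = n3 ⊼ x = 0 ⊼ 1 = 1
n5 = n4 ∧ z = 1 ∧ 0 = 0
So n5 = 0.

z=0 w=0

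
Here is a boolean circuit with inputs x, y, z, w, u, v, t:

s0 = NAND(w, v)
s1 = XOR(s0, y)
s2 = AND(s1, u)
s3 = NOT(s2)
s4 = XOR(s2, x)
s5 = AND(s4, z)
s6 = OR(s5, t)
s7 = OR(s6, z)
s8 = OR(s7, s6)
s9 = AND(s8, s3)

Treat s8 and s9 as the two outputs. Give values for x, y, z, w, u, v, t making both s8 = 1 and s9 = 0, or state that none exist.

x=1 y=1 z=1 w=1 u=1 v=1 t=0

Check with x=1 y=1 z=1 w=1 u=1 v=1 t=0:
s0 = NAND(w, v) = NAND(1, 1) = 0
s1 = XOR(s0, y) = XOR(0, 1) = 1
s2 = AND(s1, u) = AND(1, 1) = 1
s3 = NOT(s2) = NOT 1 = 0
s4 = XOR(s2, x) = XOR(1, 1) = 0
s5 = AND(s4, z) = AND(0, 1) = 0
s6 = OR(s5, t) = OR(0, 0) = 0
s7 = OR(s6, z) = OR(0, 1) = 1
s8 = OR(s7, s6) = OR(1, 0) = 1
s9 = AND(s8, s3) = AND(1, 0) = 0
So s8 = 1 and s9 = 0.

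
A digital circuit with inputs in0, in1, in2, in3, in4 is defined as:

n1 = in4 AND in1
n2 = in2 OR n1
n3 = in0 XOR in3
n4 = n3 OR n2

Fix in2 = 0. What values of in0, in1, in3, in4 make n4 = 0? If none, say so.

in0=0, in1=0, in3=0, in4=0

n4 = n3 OR n2 must be 0, so both n3 = 0 and n2 = 0.
Check with in2 = 0 and in0=0, in1=0, in3=0, in4=0:
n1 = in4 AND in1 = 0 AND 0 = 0
n2 = in2 OR n1 = 0 OR 0 = 0
n3 = in0 XOR in3 = 0 XOR 0 = 0
n4 = n3 OR n2 = 0 OR 0 = 0
So n4 = 0.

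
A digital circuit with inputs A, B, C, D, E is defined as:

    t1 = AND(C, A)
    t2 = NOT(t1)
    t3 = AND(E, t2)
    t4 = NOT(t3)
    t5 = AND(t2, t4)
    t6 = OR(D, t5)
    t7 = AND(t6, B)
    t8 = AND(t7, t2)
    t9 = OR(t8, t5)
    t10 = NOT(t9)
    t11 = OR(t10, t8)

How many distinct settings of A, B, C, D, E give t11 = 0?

6

t11 = OR(t10, t8) must be 0, so both t10 = 0 and t8 = 0.
Satisfying assignments:
  A=0, B=0, C=0, D=0, E=0
  A=0, B=0, C=0, D=1, E=0
  A=0, B=0, C=1, D=0, E=0
  A=0, B=0, C=1, D=1, E=0
  A=1, B=0, C=0, D=0, E=0
  A=1, B=0, C=0, D=1, E=0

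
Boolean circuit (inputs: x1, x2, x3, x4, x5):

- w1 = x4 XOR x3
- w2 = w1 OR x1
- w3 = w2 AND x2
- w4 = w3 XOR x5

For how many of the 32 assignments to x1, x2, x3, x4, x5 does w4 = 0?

w4 = w3 XOR x5 must be 0, so w3 and x5 are equal.
Enumerating the 32 input combinations, 16 give w4 = 0 and 16 give w4 = 1.

16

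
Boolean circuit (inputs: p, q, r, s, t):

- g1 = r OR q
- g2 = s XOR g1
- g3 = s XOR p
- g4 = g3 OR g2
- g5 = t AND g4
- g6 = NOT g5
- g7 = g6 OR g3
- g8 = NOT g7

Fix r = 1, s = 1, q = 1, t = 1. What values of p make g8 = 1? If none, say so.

no solution exists

With r = 1, s = 1, q = 1, t = 1 fixed, none of the 2 settings of p give g8 = 1.
For example, with p=0:
g1 = r OR q = 1 OR 1 = 1
g2 = s XOR g1 = 1 XOR 1 = 0
g3 = s XOR p = 1 XOR 0 = 1
g4 = g3 OR g2 = 1 OR 0 = 1
g5 = t AND g4 = 1 AND 1 = 1
g6 = NOT g5 = NOT 1 = 0
g7 = g6 OR g3 = 0 OR 1 = 1
g8 = NOT g7 = NOT 1 = 0
giving g8 = 0 ≠ 1.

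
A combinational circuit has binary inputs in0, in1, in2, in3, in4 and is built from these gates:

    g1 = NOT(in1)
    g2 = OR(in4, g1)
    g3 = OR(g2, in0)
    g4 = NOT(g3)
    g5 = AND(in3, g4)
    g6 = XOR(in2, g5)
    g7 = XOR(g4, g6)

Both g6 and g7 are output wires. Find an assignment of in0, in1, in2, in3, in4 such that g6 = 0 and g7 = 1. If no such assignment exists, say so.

Check with in0=0, in1=1, in2=1, in3=1, in4=0:
g1 = NOT(in1) = NOT 1 = 0
g2 = OR(in4, g1) = OR(0, 0) = 0
g3 = OR(g2, in0) = OR(0, 0) = 0
g4 = NOT(g3) = NOT 0 = 1
g5 = AND(in3, g4) = AND(1, 1) = 1
g6 = XOR(in2, g5) = XOR(1, 1) = 0
g7 = XOR(g4, g6) = XOR(1, 0) = 1
So g6 = 0 and g7 = 1.

in0=0, in1=1, in2=1, in3=1, in4=0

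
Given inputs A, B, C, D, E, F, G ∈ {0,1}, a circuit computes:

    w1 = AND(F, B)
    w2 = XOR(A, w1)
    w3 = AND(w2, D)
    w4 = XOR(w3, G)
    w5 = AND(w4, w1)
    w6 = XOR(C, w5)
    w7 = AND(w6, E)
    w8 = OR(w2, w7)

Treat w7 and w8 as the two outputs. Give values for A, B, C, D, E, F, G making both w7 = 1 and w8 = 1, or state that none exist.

A=0 B=0 C=1 D=1 E=1 F=1 G=0

Check with A=0 B=0 C=1 D=1 E=1 F=1 G=0:
w1 = AND(F, B) = AND(1, 0) = 0
w2 = XOR(A, w1) = XOR(0, 0) = 0
w3 = AND(w2, D) = AND(0, 1) = 0
w4 = XOR(w3, G) = XOR(0, 0) = 0
w5 = AND(w4, w1) = AND(0, 0) = 0
w6 = XOR(C, w5) = XOR(1, 0) = 1
w7 = AND(w6, E) = AND(1, 1) = 1
w8 = OR(w2, w7) = OR(0, 1) = 1
So w7 = 1 and w8 = 1.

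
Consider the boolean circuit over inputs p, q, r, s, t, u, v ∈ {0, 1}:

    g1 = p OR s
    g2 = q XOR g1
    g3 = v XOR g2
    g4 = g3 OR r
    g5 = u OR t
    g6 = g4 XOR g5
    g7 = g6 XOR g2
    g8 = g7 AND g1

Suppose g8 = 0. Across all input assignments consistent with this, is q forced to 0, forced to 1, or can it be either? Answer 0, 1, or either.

Both values of q occur among assignments with g8 = 0:
  q=0: p=0, q=0, r=0, s=0, t=0, u=0, v=0
  q=1: p=0, q=1, r=0, s=0, t=0, u=0, v=0

either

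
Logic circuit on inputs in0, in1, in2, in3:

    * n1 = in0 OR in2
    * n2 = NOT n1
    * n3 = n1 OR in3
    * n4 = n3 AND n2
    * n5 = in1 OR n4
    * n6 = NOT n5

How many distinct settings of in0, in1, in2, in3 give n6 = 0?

9

n6 = NOT n5 must be 0, so n5 = 1.
n5 = in1 OR n4 must be 1, so at least one of in1, n4 is 1.
Enumerating the 16 input combinations, 9 give n6 = 0 and 7 give n6 = 1.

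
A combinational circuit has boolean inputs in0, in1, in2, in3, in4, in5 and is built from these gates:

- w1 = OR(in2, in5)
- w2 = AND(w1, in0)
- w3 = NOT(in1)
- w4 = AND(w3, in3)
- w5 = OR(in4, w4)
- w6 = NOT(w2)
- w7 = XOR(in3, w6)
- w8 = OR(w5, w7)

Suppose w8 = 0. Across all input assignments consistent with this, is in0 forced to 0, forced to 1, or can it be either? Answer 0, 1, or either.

either

Both values of in0 occur among assignments with w8 = 0:
  in0=0: in0=0, in1=1, in2=0, in3=1, in4=0, in5=0
  in0=1: in0=1, in1=0, in2=0, in3=0, in4=0, in5=1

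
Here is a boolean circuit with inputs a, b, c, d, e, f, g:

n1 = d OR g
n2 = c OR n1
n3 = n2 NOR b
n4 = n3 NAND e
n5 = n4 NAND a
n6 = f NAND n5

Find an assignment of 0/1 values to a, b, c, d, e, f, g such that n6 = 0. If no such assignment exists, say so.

n6 = f NAND n5 must be 0, so both f = 1 and n5 = 1.
n5 = n4 NAND a must be 1, so at least one of n4, a is 0.
Check with a=0 b=1 c=1 d=0 e=1 f=1 g=0:
n1 = d OR g = 0 OR 0 = 0
n2 = c OR n1 = 1 OR 0 = 1
n3 = n2 NOR b = 1 NOR 1 = 0
n4 = n3 NAND e = 0 NAND 1 = 1
n5 = n4 NAND a = 1 NAND 0 = 1
n6 = f NAND n5 = 1 NAND 1 = 0
So n6 = 0 as required.

a=0 b=1 c=1 d=0 e=1 f=1 g=0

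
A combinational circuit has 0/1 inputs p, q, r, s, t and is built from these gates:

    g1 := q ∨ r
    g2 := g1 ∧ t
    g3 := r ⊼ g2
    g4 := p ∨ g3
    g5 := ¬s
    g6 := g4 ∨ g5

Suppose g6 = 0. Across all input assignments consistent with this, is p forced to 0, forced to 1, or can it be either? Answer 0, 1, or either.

g6 = g4 ∨ g5 must be 0, so both g4 = 0 and g5 = 0.
g4 = p ∨ g3 must be 0, so both p = 0 and g3 = 0.
Every assignment with g6 = 0 has p = 0; there are 2 such assignment(s).
  p=0, q=0, r=1, s=1, t=1
  p=0, q=1, r=1, s=1, t=1

0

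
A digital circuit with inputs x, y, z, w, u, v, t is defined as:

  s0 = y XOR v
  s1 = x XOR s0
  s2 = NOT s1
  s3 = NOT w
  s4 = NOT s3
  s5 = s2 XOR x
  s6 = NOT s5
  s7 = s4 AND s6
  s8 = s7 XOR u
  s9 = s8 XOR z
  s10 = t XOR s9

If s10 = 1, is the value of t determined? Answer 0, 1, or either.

either

Both values of t occur among assignments with s10 = 1:
  t=0: x=0, y=0, z=0, w=0, u=1, v=0, t=0
  t=1: x=0, y=0, z=0, w=0, u=0, v=0, t=1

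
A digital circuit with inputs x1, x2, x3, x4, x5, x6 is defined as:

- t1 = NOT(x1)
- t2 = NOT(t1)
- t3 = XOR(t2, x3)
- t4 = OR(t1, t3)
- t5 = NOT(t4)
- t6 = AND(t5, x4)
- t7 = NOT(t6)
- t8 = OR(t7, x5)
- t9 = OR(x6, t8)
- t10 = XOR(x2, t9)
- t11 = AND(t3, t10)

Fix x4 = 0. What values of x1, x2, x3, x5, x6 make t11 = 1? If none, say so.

x1=1 x2=0 x3=0 x5=1 x6=0

Check with x4 = 0 and x1=1, x2=0, x3=0, x5=1, x6=0:
t1 = NOT(x1) = NOT 1 = 0
t2 = NOT(t1) = NOT 0 = 1
t3 = XOR(t2, x3) = XOR(1, 0) = 1
t4 = OR(t1, t3) = OR(0, 1) = 1
t5 = NOT(t4) = NOT 1 = 0
t6 = AND(t5, x4) = AND(0, 0) = 0
t7 = NOT(t6) = NOT 0 = 1
t8 = OR(t7, x5) = OR(1, 1) = 1
t9 = OR(x6, t8) = OR(0, 1) = 1
t10 = XOR(x2, t9) = XOR(0, 1) = 1
t11 = AND(t3, t10) = AND(1, 1) = 1
So t11 = 1.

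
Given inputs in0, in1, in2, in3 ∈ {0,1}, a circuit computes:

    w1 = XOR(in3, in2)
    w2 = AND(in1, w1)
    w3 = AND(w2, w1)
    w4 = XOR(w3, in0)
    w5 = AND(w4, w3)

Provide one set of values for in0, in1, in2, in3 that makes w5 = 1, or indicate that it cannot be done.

w5 = AND(w4, w3) must be 1, so both w4 = 1 and w3 = 1.
w4 = XOR(w3, in0) must be 1, so w3 and in0 differ.
w3 = AND(w2, w1) must be 1, so both w2 = 1 and w1 = 1.
Check with in0=0, in1=1, in2=0, in3=1:
w1 = XOR(in3, in2) = XOR(1, 0) = 1
w2 = AND(in1, w1) = AND(1, 1) = 1
w3 = AND(w2, w1) = AND(1, 1) = 1
w4 = XOR(w3, in0) = XOR(1, 0) = 1
w5 = AND(w4, w3) = AND(1, 1) = 1
So w5 = 1 as required.

in0=0, in1=1, in2=0, in3=1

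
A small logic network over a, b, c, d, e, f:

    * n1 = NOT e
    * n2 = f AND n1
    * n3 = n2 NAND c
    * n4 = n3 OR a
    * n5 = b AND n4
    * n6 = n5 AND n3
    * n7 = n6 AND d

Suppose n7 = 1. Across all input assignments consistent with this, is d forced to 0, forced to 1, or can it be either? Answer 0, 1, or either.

n7 = n6 AND d must be 1, so both n6 = 1 and d = 1.
n6 = n5 AND n3 must be 1, so both n5 = 1 and n3 = 1.
Every assignment with n7 = 1 has d = 1; there are 14 such assignment(s).

1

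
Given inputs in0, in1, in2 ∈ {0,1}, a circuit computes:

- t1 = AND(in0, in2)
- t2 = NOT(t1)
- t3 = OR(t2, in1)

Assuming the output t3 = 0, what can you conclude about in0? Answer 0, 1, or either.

1

t3 = OR(t2, in1) must be 0, so both t2 = 0 and in1 = 0.
t2 = NOT(t1) must be 0, so t1 = 1.
t1 = AND(in0, in2) must be 1, so both in0 = 1 and in2 = 1.
Every assignment with t3 = 0 has in0 = 1; there are 1 such assignment(s).
  in0=1, in1=0, in2=1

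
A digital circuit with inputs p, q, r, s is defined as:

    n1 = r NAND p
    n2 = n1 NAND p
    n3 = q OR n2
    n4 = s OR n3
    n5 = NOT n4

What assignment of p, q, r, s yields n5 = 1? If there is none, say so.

p=1, q=0, r=0, s=0

n5 = NOT n4 must be 1, so n4 = 0.
n4 = s OR n3 must be 0, so both s = 0 and n3 = 0.
Check with p=1, q=0, r=0, s=0:
n1 = r NAND p = 0 NAND 1 = 1
n2 = n1 NAND p = 1 NAND 1 = 0
n3 = q OR n2 = 0 OR 0 = 0
n4 = s OR n3 = 0 OR 0 = 0
n5 = NOT n4 = NOT 0 = 1
So n5 = 1 as required.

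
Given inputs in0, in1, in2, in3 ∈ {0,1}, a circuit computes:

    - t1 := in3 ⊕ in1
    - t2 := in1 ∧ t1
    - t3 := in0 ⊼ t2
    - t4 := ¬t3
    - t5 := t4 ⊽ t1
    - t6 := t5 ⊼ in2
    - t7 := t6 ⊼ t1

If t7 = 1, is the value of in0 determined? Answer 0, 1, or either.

either

Both values of in0 occur among assignments with t7 = 1:
  in0=0: in0=0, in1=0, in2=0, in3=0
  in0=1: in0=1, in1=0, in2=0, in3=0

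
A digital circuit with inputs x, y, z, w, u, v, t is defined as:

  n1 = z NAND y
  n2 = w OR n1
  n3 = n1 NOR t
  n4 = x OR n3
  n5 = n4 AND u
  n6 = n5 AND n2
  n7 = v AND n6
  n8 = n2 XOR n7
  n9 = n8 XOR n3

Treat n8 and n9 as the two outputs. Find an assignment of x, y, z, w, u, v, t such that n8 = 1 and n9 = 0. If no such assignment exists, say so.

Check with x=0 y=1 z=1 w=1 u=1 v=0 t=0:
n1 = z NAND y = 1 NAND 1 = 0
n2 = w OR n1 = 1 OR 0 = 1
n3 = n1 NOR t = 0 NOR 0 = 1
n4 = x OR n3 = 0 OR 1 = 1
n5 = n4 AND u = 1 AND 1 = 1
n6 = n5 AND n2 = 1 AND 1 = 1
n7 = v AND n6 = 0 AND 1 = 0
n8 = n2 XOR n7 = 1 XOR 0 = 1
n9 = n8 XOR n3 = 1 XOR 1 = 0
So n8 = 1 and n9 = 0.

x=0 y=1 z=1 w=1 u=1 v=0 t=0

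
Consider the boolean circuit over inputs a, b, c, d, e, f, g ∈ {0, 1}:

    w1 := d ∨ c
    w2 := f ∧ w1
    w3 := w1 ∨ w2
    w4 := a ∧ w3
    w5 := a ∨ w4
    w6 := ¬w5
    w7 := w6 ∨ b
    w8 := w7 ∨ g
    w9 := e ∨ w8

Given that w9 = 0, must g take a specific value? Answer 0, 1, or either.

0

w9 = e ∨ w8 must be 0, so both e = 0 and w8 = 0.
Every assignment with w9 = 0 has g = 0; there are 8 such assignment(s).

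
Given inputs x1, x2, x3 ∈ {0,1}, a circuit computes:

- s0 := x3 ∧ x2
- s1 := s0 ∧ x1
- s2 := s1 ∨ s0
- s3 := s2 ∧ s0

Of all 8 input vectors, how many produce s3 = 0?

s3 = s2 ∧ s0 must be 0, so at least one of s2, s0 is 0.
Enumerating the 8 input combinations, 6 give s3 = 0 and 2 give s3 = 1.

6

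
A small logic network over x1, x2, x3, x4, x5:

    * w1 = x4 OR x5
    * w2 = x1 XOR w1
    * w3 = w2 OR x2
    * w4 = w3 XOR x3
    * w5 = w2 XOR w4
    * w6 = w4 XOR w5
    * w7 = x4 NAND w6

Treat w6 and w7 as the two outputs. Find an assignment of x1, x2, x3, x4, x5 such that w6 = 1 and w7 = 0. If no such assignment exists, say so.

Check with x1=0, x2=0, x3=0, x4=1, x5=0:
w1 = x4 OR x5 = 1 OR 0 = 1
w2 = x1 XOR w1 = 0 XOR 1 = 1
w3 = w2 OR x2 = 1 OR 0 = 1
w4 = w3 XOR x3 = 1 XOR 0 = 1
w5 = w2 XOR w4 = 1 XOR 1 = 0
w6 = w4 XOR w5 = 1 XOR 0 = 1
w7 = x4 NAND w6 = 1 NAND 1 = 0
So w6 = 1 and w7 = 0.

x1=0, x2=0, x3=0, x4=1, x5=0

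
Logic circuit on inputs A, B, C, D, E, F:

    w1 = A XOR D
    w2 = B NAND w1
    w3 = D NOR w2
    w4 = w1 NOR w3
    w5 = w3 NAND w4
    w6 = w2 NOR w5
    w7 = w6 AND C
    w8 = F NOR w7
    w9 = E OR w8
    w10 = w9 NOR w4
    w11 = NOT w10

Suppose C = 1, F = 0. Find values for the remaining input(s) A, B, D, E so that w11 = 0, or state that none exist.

no solution exists

With C = 1, F = 0 fixed, none of the 16 settings of A, B, D, E give w11 = 0.
For example, with A=1, B=1, D=1, E=1:
w1 = A XOR D = 1 XOR 1 = 0
w2 = B NAND w1 = 1 NAND 0 = 1
w3 = D NOR w2 = 1 NOR 1 = 0
w4 = w1 NOR w3 = 0 NOR 0 = 1
w5 = w3 NAND w4 = 0 NAND 1 = 1
w6 = w2 NOR w5 = 1 NOR 1 = 0
w7 = w6 AND C = 0 AND 1 = 0
w8 = F NOR w7 = 0 NOR 0 = 1
w9 = E OR w8 = 1 OR 1 = 1
w10 = w9 NOR w4 = 1 NOR 1 = 0
w11 = NOT w10 = NOT 0 = 1
giving w11 = 1 ≠ 0.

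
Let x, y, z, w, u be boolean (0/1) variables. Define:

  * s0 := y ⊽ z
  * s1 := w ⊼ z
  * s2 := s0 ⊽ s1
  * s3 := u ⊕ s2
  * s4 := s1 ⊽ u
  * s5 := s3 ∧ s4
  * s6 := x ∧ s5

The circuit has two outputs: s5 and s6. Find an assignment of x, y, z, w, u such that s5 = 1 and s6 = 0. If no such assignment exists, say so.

Check with x=0 y=1 z=1 w=1 u=0:
s0 = y ⊽ z = 1 ⊽ 1 = 0
s1 = w ⊼ z = 1 ⊼ 1 = 0
s2 = s0 ⊽ s1 = 0 ⊽ 0 = 1
s3 = u ⊕ s2 = 0 ⊕ 1 = 1
s4 = s1 ⊽ u = 0 ⊽ 0 = 1
s5 = s3 ∧ s4 = 1 ∧ 1 = 1
s6 = x ∧ s5 = 0 ∧ 1 = 0
So s5 = 1 and s6 = 0.

x=0 y=1 z=1 w=1 u=0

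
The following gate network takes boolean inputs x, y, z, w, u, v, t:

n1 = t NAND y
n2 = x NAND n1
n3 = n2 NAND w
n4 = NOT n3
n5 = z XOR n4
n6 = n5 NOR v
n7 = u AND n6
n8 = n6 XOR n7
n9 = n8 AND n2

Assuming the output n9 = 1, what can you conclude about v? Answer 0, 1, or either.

0

n9 = n8 AND n2 must be 1, so both n8 = 1 and n2 = 1.
n8 = n6 XOR n7 must be 1, so n6 and n7 differ.
Every assignment with n9 = 1 has v = 0; there are 10 such assignment(s).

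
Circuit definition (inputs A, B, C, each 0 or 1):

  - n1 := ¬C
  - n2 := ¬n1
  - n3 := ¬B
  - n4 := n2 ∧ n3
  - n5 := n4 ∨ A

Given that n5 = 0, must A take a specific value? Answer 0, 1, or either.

n5 = n4 ∨ A must be 0, so both n4 = 0 and A = 0.
Every assignment with n5 = 0 has A = 0; there are 3 such assignment(s).
  A=0, B=0, C=0
  A=0, B=1, C=0
  A=0, B=1, C=1

0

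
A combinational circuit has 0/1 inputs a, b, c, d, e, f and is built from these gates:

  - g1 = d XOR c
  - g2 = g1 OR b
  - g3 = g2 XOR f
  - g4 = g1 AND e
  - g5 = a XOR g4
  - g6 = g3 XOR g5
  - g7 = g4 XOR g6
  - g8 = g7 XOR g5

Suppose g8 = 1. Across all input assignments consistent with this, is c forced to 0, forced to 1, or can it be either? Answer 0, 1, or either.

Both values of c occur among assignments with g8 = 1:
  c=0: a=0, b=0, c=0, d=0, e=0, f=1
  c=1: a=0, b=0, c=1, d=0, e=0, f=0

either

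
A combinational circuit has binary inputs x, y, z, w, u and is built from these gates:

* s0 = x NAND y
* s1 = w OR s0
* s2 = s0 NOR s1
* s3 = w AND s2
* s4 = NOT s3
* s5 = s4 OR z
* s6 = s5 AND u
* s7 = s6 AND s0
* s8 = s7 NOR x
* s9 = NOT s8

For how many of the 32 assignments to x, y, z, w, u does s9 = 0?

s9 = NOT s8 must be 0, so s8 = 1.
Enumerating the 32 input combinations, 8 give s9 = 0 and 24 give s9 = 1.

8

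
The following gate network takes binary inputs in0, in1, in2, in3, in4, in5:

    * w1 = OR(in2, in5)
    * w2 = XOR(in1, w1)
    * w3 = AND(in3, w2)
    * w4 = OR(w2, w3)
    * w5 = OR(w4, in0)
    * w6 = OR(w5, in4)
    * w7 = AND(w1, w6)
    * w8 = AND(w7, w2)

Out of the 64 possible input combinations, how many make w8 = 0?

40

w8 = AND(w7, w2) must be 0, so at least one of w7, w2 is 0.
Enumerating the 64 input combinations, 40 give w8 = 0 and 24 give w8 = 1.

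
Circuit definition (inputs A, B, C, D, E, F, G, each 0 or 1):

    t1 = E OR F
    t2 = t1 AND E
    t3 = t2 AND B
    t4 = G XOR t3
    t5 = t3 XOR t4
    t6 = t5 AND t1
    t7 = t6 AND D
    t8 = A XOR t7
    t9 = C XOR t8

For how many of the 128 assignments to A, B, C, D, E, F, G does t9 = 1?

64

t9 = C XOR t8 must be 1, so C and t8 differ.
Enumerating the 128 input combinations, 64 give t9 = 1 and 64 give t9 = 0.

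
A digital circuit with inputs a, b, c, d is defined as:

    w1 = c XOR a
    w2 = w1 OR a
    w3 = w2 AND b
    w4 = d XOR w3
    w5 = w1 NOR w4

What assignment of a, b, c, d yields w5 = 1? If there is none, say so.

a=1 b=0 c=1 d=0

w5 = w1 NOR w4 must be 1, so both w1 = 0 and w4 = 0.
w1 = c XOR a must be 0, so c and a are equal.
w4 = d XOR w3 must be 0, so d and w3 are equal.
Check with a=1 b=0 c=1 d=0:
w1 = c XOR a = 1 XOR 1 = 0
w2 = w1 OR a = 0 OR 1 = 1
w3 = w2 AND b = 1 AND 0 = 0
w4 = d XOR w3 = 0 XOR 0 = 0
w5 = w1 NOR w4 = 0 NOR 0 = 1
So w5 = 1 as required.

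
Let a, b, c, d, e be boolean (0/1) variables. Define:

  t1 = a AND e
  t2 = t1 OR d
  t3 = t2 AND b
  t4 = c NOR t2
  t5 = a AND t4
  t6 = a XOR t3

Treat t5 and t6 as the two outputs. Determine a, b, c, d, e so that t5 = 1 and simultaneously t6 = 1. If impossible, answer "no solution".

Check with a=1 b=0 c=0 d=0 e=0:
t1 = a AND e = 1 AND 0 = 0
t2 = t1 OR d = 0 OR 0 = 0
t3 = t2 AND b = 0 AND 0 = 0
t4 = c NOR t2 = 0 NOR 0 = 1
t5 = a AND t4 = 1 AND 1 = 1
t6 = a XOR t3 = 1 XOR 0 = 1
So t5 = 1 and t6 = 1.

a=1 b=0 c=0 d=0 e=0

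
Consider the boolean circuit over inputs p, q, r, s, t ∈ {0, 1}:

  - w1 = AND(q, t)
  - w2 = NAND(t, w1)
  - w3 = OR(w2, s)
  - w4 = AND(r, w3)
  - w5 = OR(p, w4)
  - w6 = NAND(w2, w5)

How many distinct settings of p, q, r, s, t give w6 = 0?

18

w6 = NAND(w2, w5) must be 0, so both w2 = 1 and w5 = 1.
Enumerating the 32 input combinations, 18 give w6 = 0 and 14 give w6 = 1.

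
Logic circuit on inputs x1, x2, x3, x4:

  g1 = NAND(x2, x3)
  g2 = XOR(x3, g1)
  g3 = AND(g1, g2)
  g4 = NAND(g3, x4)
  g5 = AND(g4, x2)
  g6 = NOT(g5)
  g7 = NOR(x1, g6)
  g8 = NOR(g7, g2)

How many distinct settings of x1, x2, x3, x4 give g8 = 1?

g8 = NOR(g7, g2) must be 1, so both g7 = 0 and g2 = 0.
Satisfying assignments:
  x1=0, x2=0, x3=1, x4=0
  x1=0, x2=0, x3=1, x4=1
  x1=1, x2=0, x3=1, x4=0
  x1=1, x2=0, x3=1, x4=1

4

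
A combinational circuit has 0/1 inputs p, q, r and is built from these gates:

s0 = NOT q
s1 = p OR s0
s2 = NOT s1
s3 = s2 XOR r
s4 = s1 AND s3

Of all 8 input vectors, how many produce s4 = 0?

s4 = s1 AND s3 must be 0, so at least one of s1, s3 is 0.
Enumerating the 8 input combinations, 5 give s4 = 0 and 3 give s4 = 1.

5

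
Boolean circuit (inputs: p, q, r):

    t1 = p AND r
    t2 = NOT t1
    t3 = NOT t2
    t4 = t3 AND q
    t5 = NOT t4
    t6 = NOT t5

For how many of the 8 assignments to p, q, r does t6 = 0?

7

t6 = NOT t5 must be 0, so t5 = 1.
t5 = NOT t4 must be 1, so t4 = 0.
Enumerating the 8 input combinations, 7 give t6 = 0 and 1 give t6 = 1.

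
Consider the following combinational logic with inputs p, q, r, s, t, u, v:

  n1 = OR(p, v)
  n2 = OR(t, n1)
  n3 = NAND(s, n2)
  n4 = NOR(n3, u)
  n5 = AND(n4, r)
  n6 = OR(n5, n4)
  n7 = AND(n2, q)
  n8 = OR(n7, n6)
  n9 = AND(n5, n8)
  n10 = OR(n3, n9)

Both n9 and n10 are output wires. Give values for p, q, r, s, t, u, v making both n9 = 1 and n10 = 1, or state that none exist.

Check with p=1, q=1, r=1, s=1, t=1, u=0, v=1:
n1 = OR(p, v) = OR(1, 1) = 1
n2 = OR(t, n1) = OR(1, 1) = 1
n3 = NAND(s, n2) = NAND(1, 1) = 0
n4 = NOR(n3, u) = NOR(0, 0) = 1
n5 = AND(n4, r) = AND(1, 1) = 1
n6 = OR(n5, n4) = OR(1, 1) = 1
n7 = AND(n2, q) = AND(1, 1) = 1
n8 = OR(n7, n6) = OR(1, 1) = 1
n9 = AND(n5, n8) = AND(1, 1) = 1
n10 = OR(n3, n9) = OR(0, 1) = 1
So n9 = 1 and n10 = 1.

p=1, q=1, r=1, s=1, t=1, u=0, v=1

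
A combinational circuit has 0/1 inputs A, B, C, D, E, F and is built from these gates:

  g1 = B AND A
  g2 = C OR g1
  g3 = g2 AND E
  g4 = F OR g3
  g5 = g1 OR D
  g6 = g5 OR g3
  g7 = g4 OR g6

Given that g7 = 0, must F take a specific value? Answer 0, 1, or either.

g7 = g4 OR g6 must be 0, so both g4 = 0 and g6 = 0.
g4 = F OR g3 must be 0, so both F = 0 and g3 = 0.
g6 = g5 OR g3 must be 0, so both g5 = 0 and g3 = 0.
Every assignment with g7 = 0 has F = 0; there are 9 such assignment(s).

0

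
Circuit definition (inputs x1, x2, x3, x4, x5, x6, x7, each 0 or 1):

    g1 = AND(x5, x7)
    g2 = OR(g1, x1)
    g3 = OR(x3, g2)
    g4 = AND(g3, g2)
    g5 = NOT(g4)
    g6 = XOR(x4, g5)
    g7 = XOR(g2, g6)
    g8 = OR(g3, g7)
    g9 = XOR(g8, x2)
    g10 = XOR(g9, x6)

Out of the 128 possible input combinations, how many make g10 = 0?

64

g10 = XOR(g9, x6) must be 0, so g9 and x6 are equal.
Enumerating the 128 input combinations, 64 give g10 = 0 and 64 give g10 = 1.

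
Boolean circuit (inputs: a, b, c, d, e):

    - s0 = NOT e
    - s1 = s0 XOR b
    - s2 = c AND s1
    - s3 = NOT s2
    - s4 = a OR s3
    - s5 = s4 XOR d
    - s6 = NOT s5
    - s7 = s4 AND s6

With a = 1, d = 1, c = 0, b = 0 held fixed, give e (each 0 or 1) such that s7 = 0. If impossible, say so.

no solution exists

With a = 1, d = 1, c = 0, b = 0 fixed, none of the 2 settings of e give s7 = 0.
For example, with e=0:
s0 = NOT e = NOT 0 = 1
s1 = s0 XOR b = 1 XOR 0 = 1
s2 = c AND s1 = 0 AND 1 = 0
s3 = NOT s2 = NOT 0 = 1
s4 = a OR s3 = 1 OR 1 = 1
s5 = s4 XOR d = 1 XOR 1 = 0
s6 = NOT s5 = NOT 0 = 1
s7 = s4 AND s6 = 1 AND 1 = 1
giving s7 = 1 ≠ 0.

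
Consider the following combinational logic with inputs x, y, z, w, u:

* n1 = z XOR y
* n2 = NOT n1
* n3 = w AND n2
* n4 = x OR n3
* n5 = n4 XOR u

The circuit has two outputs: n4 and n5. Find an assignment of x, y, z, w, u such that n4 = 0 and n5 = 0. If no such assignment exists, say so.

Check with x=0, y=0, z=0, w=0, u=0:
n1 = z XOR y = 0 XOR 0 = 0
n2 = NOT n1 = NOT 0 = 1
n3 = w AND n2 = 0 AND 1 = 0
n4 = x OR n3 = 0 OR 0 = 0
n5 = n4 XOR u = 0 XOR 0 = 0
So n4 = 0 and n5 = 0.

x=0, y=0, z=0, w=0, u=0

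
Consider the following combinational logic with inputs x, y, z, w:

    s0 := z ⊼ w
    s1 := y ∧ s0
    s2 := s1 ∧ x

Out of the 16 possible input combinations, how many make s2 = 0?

s2 = s1 ∧ x must be 0, so at least one of s1, x is 0.
Enumerating the 16 input combinations, 13 give s2 = 0 and 3 give s2 = 1.

13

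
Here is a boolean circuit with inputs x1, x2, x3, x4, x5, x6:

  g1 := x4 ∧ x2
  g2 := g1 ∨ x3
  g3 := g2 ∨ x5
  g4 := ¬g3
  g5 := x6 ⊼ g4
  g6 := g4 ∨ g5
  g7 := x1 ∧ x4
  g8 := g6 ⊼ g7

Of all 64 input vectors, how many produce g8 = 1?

g8 = g6 ⊼ g7 must be 1, so at least one of g6, g7 is 0.
Enumerating the 64 input combinations, 48 give g8 = 1 and 16 give g8 = 0.

48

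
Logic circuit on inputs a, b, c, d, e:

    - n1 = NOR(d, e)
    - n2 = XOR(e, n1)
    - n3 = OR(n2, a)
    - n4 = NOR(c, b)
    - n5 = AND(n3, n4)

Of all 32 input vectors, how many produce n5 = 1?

n5 = AND(n3, n4) must be 1, so both n3 = 1 and n4 = 1.
Enumerating the 32 input combinations, 7 give n5 = 1 and 25 give n5 = 0.

7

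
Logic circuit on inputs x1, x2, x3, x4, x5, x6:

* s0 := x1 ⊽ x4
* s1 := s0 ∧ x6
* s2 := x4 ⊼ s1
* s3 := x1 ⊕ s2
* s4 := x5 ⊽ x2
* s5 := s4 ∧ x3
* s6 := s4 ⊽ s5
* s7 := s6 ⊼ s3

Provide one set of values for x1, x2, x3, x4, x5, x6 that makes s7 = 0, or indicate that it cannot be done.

x1=0, x2=0, x3=0, x4=1, x5=1, x6=1

s7 = s6 ⊼ s3 must be 0, so both s6 = 1 and s3 = 1.
Check with x1=0, x2=0, x3=0, x4=1, x5=1, x6=1:
s0 = x1 ⊽ x4 = 0 ⊽ 1 = 0
s1 = s0 ∧ x6 = 0 ∧ 1 = 0
s2 = x4 ⊼ s1 = 1 ⊼ 0 = 1
s3 = x1 ⊕ s2 = 0 ⊕ 1 = 1
s4 = x5 ⊽ x2 = 1 ⊽ 0 = 0
s5 = s4 ∧ x3 = 0 ∧ 0 = 0
s6 = s4 ⊽ s5 = 0 ⊽ 0 = 1
s7 = s6 ⊼ s3 = 1 ⊼ 1 = 0
So s7 = 0 as required.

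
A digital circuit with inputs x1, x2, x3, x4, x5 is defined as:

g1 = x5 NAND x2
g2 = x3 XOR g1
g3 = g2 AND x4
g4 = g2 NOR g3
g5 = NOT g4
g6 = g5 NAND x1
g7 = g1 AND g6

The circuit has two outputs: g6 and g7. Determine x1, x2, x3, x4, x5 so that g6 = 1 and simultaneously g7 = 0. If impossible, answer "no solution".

Check with x1=1 x2=1 x3=0 x4=1 x5=1:
g1 = x5 NAND x2 = 1 NAND 1 = 0
g2 = x3 XOR g1 = 0 XOR 0 = 0
g3 = g2 AND x4 = 0 AND 1 = 0
g4 = g2 NOR g3 = 0 NOR 0 = 1
g5 = NOT g4 = NOT 1 = 0
g6 = g5 NAND x1 = 0 NAND 1 = 1
g7 = g1 AND g6 = 0 AND 1 = 0
So g6 = 1 and g7 = 0.

x1=1 x2=1 x3=0 x4=1 x5=1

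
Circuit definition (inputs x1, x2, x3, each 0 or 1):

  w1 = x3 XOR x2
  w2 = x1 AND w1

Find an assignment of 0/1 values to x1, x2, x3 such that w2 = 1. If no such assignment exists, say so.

w2 = x1 AND w1 must be 1, so both x1 = 1 and w1 = 1.
Check with x1=1, x2=0, x3=1:
w1 = x3 XOR x2 = 1 XOR 0 = 1
w2 = x1 AND w1 = 1 AND 1 = 1
So w2 = 1 as required.

x1=1, x2=0, x3=1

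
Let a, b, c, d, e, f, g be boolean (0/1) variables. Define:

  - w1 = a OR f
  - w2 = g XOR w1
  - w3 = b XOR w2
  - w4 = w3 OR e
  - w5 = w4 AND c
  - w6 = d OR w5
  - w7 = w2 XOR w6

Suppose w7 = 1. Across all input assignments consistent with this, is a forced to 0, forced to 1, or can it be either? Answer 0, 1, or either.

either

Both values of a occur among assignments with w7 = 1:
  a=0: a=0, b=0, c=0, d=0, e=0, f=0, g=1
  a=1: a=1, b=0, c=0, d=0, e=0, f=0, g=0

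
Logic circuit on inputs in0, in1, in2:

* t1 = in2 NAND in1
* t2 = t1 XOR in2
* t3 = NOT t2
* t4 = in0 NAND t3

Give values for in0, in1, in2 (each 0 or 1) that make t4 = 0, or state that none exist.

in0=1 in1=0 in2=1

t4 = in0 NAND t3 must be 0, so both in0 = 1 and t3 = 1.
Check with in0=1 in1=0 in2=1:
t1 = in2 NAND in1 = 1 NAND 0 = 1
t2 = t1 XOR in2 = 1 XOR 1 = 0
t3 = NOT t2 = NOT 0 = 1
t4 = in0 NAND t3 = 1 NAND 1 = 0
So t4 = 0 as required.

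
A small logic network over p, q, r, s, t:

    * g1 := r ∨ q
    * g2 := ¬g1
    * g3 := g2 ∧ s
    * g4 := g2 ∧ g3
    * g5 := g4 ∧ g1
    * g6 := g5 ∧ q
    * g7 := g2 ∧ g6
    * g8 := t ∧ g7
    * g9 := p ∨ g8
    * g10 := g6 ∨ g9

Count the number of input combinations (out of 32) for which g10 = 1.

16

g10 = g6 ∨ g9 must be 1, so at least one of g6, g9 is 1.
Enumerating the 32 input combinations, 16 give g10 = 1 and 16 give g10 = 0.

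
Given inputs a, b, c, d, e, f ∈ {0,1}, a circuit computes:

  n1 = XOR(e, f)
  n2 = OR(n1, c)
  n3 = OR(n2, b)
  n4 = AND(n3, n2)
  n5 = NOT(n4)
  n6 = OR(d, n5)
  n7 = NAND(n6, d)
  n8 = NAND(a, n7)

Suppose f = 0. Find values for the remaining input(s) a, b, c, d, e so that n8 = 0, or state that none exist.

a=1 b=1 c=0 d=0 e=0

n8 = NAND(a, n7) must be 0, so both a = 1 and n7 = 1.
Check with f = 0 and a=1, b=1, c=0, d=0, e=0:
n1 = XOR(e, f) = XOR(0, 0) = 0
n2 = OR(n1, c) = OR(0, 0) = 0
n3 = OR(n2, b) = OR(0, 1) = 1
n4 = AND(n3, n2) = AND(1, 0) = 0
n5 = NOT(n4) = NOT 0 = 1
n6 = OR(d, n5) = OR(0, 1) = 1
n7 = NAND(n6, d) = NAND(1, 0) = 1
n8 = NAND(a, n7) = NAND(1, 1) = 0
So n8 = 0.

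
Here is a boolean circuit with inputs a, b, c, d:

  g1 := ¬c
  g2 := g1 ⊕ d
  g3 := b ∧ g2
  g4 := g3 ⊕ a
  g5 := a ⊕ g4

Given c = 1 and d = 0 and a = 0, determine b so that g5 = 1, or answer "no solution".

no solution exists

With c = 1 and d = 0 and a = 0 fixed, none of the 2 settings of b give g5 = 1.
For example, with b=1:
g1 = ¬c = ¬1 = 0
g2 = g1 ⊕ d = 0 ⊕ 0 = 0
g3 = b ∧ g2 = 1 ∧ 0 = 0
g4 = g3 ⊕ a = 0 ⊕ 0 = 0
g5 = a ⊕ g4 = 0 ⊕ 0 = 0
giving g5 = 0 ≠ 1.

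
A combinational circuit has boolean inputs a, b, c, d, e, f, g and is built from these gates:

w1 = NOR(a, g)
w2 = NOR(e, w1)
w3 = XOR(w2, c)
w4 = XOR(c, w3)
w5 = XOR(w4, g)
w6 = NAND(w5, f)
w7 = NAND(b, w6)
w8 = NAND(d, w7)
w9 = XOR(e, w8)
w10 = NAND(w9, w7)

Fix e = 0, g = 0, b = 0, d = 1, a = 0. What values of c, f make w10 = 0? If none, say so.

With e = 0, g = 0, b = 0, d = 1, a = 0 fixed, none of the 4 settings of c, f give w10 = 0.
For example, with c=0, f=0:
w1 = NOR(a, g) = NOR(0, 0) = 1
w2 = NOR(e, w1) = NOR(0, 1) = 0
w3 = XOR(w2, c) = XOR(0, 0) = 0
w4 = XOR(c, w3) = XOR(0, 0) = 0
w5 = XOR(w4, g) = XOR(0, 0) = 0
w6 = NAND(w5, f) = NAND(0, 0) = 1
w7 = NAND(b, w6) = NAND(0, 1) = 1
w8 = NAND(d, w7) = NAND(1, 1) = 0
w9 = XOR(e, w8) = XOR(0, 0) = 0
w10 = NAND(w9, w7) = NAND(0, 1) = 1
giving w10 = 1 ≠ 0.

no solution exists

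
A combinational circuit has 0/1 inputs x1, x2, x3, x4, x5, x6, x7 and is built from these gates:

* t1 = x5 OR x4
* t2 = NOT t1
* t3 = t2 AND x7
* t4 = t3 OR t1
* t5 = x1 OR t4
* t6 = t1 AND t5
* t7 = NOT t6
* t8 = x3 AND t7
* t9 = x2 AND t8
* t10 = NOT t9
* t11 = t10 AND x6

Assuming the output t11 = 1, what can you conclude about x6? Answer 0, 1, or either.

1

t11 = t10 AND x6 must be 1, so both t10 = 1 and x6 = 1.
t10 = NOT t9 must be 1, so t9 = 0.
Every assignment with t11 = 1 has x6 = 1; there are 60 such assignment(s).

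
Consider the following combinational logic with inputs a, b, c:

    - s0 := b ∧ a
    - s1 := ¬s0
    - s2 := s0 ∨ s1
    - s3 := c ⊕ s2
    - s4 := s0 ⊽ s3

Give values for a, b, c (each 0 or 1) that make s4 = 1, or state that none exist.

s4 = s0 ⊽ s3 must be 1, so both s0 = 0 and s3 = 0.
s0 = b ∧ a must be 0, so at least one of b, a is 0.
Check with a=0, b=1, c=1:
s0 = b ∧ a = 1 ∧ 0 = 0
s1 = ¬s0 = ¬0 = 1
s2 = s0 ∨ s1 = 0 ∨ 1 = 1
s3 = c ⊕ s2 = 1 ⊕ 1 = 0
s4 = s0 ⊽ s3 = 0 ⊽ 0 = 1
So s4 = 1 as required.

a=0, b=1, c=1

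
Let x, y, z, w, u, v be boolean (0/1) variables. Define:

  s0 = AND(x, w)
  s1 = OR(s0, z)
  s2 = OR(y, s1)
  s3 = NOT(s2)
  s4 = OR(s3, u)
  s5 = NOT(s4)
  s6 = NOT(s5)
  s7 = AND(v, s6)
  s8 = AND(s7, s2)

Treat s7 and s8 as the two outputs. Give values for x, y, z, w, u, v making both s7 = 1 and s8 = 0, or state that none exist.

Check with x=1, y=0, z=0, w=0, u=0, v=1:
s0 = AND(x, w) = AND(1, 0) = 0
s1 = OR(s0, z) = OR(0, 0) = 0
s2 = OR(y, s1) = OR(0, 0) = 0
s3 = NOT(s2) = NOT 0 = 1
s4 = OR(s3, u) = OR(1, 0) = 1
s5 = NOT(s4) = NOT 1 = 0
s6 = NOT(s5) = NOT 0 = 1
s7 = AND(v, s6) = AND(1, 1) = 1
s8 = AND(s7, s2) = AND(1, 0) = 0
So s7 = 1 and s8 = 0.

x=1, y=0, z=0, w=0, u=0, v=1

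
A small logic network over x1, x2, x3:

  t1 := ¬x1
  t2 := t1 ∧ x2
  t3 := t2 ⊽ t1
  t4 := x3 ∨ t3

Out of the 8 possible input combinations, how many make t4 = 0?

t4 = x3 ∨ t3 must be 0, so both x3 = 0 and t3 = 0.
t3 = t2 ⊽ t1 must be 0, so at least one of t2, t1 is 1.
Satisfying assignments:
  x1=0, x2=0, x3=0
  x1=0, x2=1, x3=0

2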